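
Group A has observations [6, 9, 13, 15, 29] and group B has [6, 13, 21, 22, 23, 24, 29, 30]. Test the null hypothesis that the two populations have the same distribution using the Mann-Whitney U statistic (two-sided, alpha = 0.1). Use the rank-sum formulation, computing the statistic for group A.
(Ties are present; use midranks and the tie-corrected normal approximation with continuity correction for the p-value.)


Step 1: Combine and sort all 13 observations; assign midranks.
sorted (value, group): (6,X), (6,Y), (9,X), (13,X), (13,Y), (15,X), (21,Y), (22,Y), (23,Y), (24,Y), (29,X), (29,Y), (30,Y)
ranks: 6->1.5, 6->1.5, 9->3, 13->4.5, 13->4.5, 15->6, 21->7, 22->8, 23->9, 24->10, 29->11.5, 29->11.5, 30->13
Step 2: Rank sum for X: R1 = 1.5 + 3 + 4.5 + 6 + 11.5 = 26.5.
Step 3: U_X = R1 - n1(n1+1)/2 = 26.5 - 5*6/2 = 26.5 - 15 = 11.5.
       U_Y = n1*n2 - U_X = 40 - 11.5 = 28.5.
Step 4: Ties are present, so use the tie-corrected normal approximation (with continuity correction) for the p-value.
Step 5: p-value = 0.239620; compare to alpha = 0.1. fail to reject H0.

U_X = 11.5, p = 0.239620, fail to reject H0 at alpha = 0.1.


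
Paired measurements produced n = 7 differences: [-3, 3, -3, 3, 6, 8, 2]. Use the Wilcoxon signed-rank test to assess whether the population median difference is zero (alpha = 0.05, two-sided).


Step 1: Drop any zero differences (none here) and take |d_i|.
|d| = [3, 3, 3, 3, 6, 8, 2]
Step 2: Midrank |d_i| (ties get averaged ranks).
ranks: |3|->3.5, |3|->3.5, |3|->3.5, |3|->3.5, |6|->6, |8|->7, |2|->1
Step 3: Attach original signs; sum ranks with positive sign and with negative sign.
W+ = 3.5 + 3.5 + 6 + 7 + 1 = 21
W- = 3.5 + 3.5 = 7
(Check: W+ + W- = 28 should equal n(n+1)/2 = 28.)
Step 4: Test statistic W = min(W+, W-) = 7.
Step 5: Ties in |d|, so use the tie-corrected normal approximation.
        E[W] = n(n+1)/4 = 7*8/4 = 14.
        Tie groups: |d|=3 (t=4); sum(t^3 - t) = 60.
        Var[W] = n(n+1)(2n+1)/24 - sum(t^3-t)/48 = 840/24 - 60/48 = 33.75.
        z = (W - E[W]) / sqrt(Var[W]) = (7 - 14) / 5.8095 = -1.2049.
        Two-sided p = 2*Phi(z) = 0.228231.
Step 6: alpha = 0.05. fail to reject H0.

W+ = 21, W- = 7, W = min = 7, p = 0.228231, fail to reject H0.


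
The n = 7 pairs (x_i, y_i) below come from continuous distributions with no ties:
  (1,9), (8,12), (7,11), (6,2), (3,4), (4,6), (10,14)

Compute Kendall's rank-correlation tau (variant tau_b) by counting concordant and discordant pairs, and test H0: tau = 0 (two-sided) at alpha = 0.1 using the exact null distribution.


Step 1: Enumerate the 21 unordered pairs (i,j) with i<j and classify each by sign(x_j-x_i) * sign(y_j-y_i).
  (1,2):dx=+7,dy=+3->C; (1,3):dx=+6,dy=+2->C; (1,4):dx=+5,dy=-7->D; (1,5):dx=+2,dy=-5->D
  (1,6):dx=+3,dy=-3->D; (1,7):dx=+9,dy=+5->C; (2,3):dx=-1,dy=-1->C; (2,4):dx=-2,dy=-10->C
  (2,5):dx=-5,dy=-8->C; (2,6):dx=-4,dy=-6->C; (2,7):dx=+2,dy=+2->C; (3,4):dx=-1,dy=-9->C
  (3,5):dx=-4,dy=-7->C; (3,6):dx=-3,dy=-5->C; (3,7):dx=+3,dy=+3->C; (4,5):dx=-3,dy=+2->D
  (4,6):dx=-2,dy=+4->D; (4,7):dx=+4,dy=+12->C; (5,6):dx=+1,dy=+2->C; (5,7):dx=+7,dy=+10->C
  (6,7):dx=+6,dy=+8->C
Step 2: C = 16, D = 5, total pairs = 21.
Step 3: tau = (C - D)/(n(n-1)/2) = (16 - 5)/21 = 0.523810.
Step 4: Exact two-sided p-value (enumerate n! = 5040 permutations of y under H0): p = 0.136111.
Step 5: alpha = 0.1. fail to reject H0.

tau_b = 0.5238 (C=16, D=5), p = 0.136111, fail to reject H0.


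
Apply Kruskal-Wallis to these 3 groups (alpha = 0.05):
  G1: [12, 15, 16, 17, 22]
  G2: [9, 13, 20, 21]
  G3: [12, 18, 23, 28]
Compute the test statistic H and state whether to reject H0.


Step 1: Combine all N = 13 observations and assign midranks.
sorted (value, group, rank): (9,G2,1), (12,G1,2.5), (12,G3,2.5), (13,G2,4), (15,G1,5), (16,G1,6), (17,G1,7), (18,G3,8), (20,G2,9), (21,G2,10), (22,G1,11), (23,G3,12), (28,G3,13)
Step 2: Sum ranks within each group.
R_1 = 31.5 (n_1 = 5)
R_2 = 24 (n_2 = 4)
R_3 = 35.5 (n_3 = 4)
Step 3: H = 12/(N(N+1)) * sum(R_i^2/n_i) - 3(N+1)
     = 12/(13*14) * (31.5^2/5 + 24^2/4 + 35.5^2/4) - 3*14
     = 0.065934 * 657.513 - 42
     = 1.352473.
Step 4: Ties present; correction factor C = 1 - 6/(13^3 - 13) = 0.997253. Corrected H = 1.352473 / 0.997253 = 1.356198.
Step 5: Under H0, H ~ chi^2(2); p-value = 0.507581.
Step 6: alpha = 0.05. fail to reject H0.

H = 1.3562, df = 2, p = 0.507581, fail to reject H0.


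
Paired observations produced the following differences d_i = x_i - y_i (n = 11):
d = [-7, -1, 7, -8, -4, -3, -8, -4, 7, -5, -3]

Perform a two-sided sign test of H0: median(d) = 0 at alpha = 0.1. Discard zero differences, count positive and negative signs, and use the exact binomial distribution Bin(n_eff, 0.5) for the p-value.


Step 1: Discard zero differences. Original n = 11; n_eff = number of nonzero differences = 11.
Nonzero differences (with sign): -7, -1, +7, -8, -4, -3, -8, -4, +7, -5, -3
Step 2: Count signs: positive = 2, negative = 9.
Step 3: Under H0: P(positive) = 0.5, so the number of positives S ~ Bin(11, 0.5).
Step 4: Two-sided exact p-value = sum of Bin(11,0.5) probabilities at or below the observed probability = 0.065430.
Step 5: alpha = 0.1. reject H0.

n_eff = 11, pos = 2, neg = 9, p = 0.065430, reject H0.


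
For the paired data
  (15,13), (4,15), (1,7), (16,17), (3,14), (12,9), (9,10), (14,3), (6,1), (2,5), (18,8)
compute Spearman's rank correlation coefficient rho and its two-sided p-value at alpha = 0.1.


Step 1: Rank x and y separately (midranks; no ties here).
rank(x): 15->9, 4->4, 1->1, 16->10, 3->3, 12->7, 9->6, 14->8, 6->5, 2->2, 18->11
rank(y): 13->8, 15->10, 7->4, 17->11, 14->9, 9->6, 10->7, 3->2, 1->1, 5->3, 8->5
Step 2: d_i = R_x(i) - R_y(i); compute d_i^2.
  (9-8)^2=1, (4-10)^2=36, (1-4)^2=9, (10-11)^2=1, (3-9)^2=36, (7-6)^2=1, (6-7)^2=1, (8-2)^2=36, (5-1)^2=16, (2-3)^2=1, (11-5)^2=36
sum(d^2) = 174.
Step 3: rho = 1 - 6*174 / (11*(11^2 - 1)) = 1 - 1044/1320 = 0.209091.
Step 4: Under H0, t = rho * sqrt((n-2)/(1-rho^2)) = 0.6415 ~ t(9).
Step 5: Two-sided p-value from the t-distribution with 9 df = 0.537221.
Step 6: alpha = 0.1. fail to reject H0.

rho = 0.2091, p = 0.537221, fail to reject H0 at alpha = 0.1.


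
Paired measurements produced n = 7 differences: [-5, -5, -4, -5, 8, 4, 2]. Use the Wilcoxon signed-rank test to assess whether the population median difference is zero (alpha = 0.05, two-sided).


Step 1: Drop any zero differences (none here) and take |d_i|.
|d| = [5, 5, 4, 5, 8, 4, 2]
Step 2: Midrank |d_i| (ties get averaged ranks).
ranks: |5|->5, |5|->5, |4|->2.5, |5|->5, |8|->7, |4|->2.5, |2|->1
Step 3: Attach original signs; sum ranks with positive sign and with negative sign.
W+ = 7 + 2.5 + 1 = 10.5
W- = 5 + 5 + 2.5 + 5 = 17.5
(Check: W+ + W- = 28 should equal n(n+1)/2 = 28.)
Step 4: Test statistic W = min(W+, W-) = 10.5.
Step 5: Ties in |d|, so use the tie-corrected normal approximation.
        E[W] = n(n+1)/4 = 7*8/4 = 14.
        Tie groups: |d|=4 (t=2), |d|=5 (t=3); sum(t^3 - t) = 30.
        Var[W] = n(n+1)(2n+1)/24 - sum(t^3-t)/48 = 840/24 - 30/48 = 34.375.
        z = (W - E[W]) / sqrt(Var[W]) = (10.5 - 14) / 5.8630 = -0.5970.
        Two-sided p = 2*Phi(z) = 0.550533.
Step 6: alpha = 0.05. fail to reject H0.

W+ = 10.5, W- = 17.5, W = min = 10.5, p = 0.550533, fail to reject H0.


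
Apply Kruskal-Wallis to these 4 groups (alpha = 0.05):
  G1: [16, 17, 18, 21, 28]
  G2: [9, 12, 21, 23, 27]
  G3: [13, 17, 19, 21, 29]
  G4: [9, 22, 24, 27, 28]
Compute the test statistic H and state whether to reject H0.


Step 1: Combine all N = 20 observations and assign midranks.
sorted (value, group, rank): (9,G2,1.5), (9,G4,1.5), (12,G2,3), (13,G3,4), (16,G1,5), (17,G1,6.5), (17,G3,6.5), (18,G1,8), (19,G3,9), (21,G1,11), (21,G2,11), (21,G3,11), (22,G4,13), (23,G2,14), (24,G4,15), (27,G2,16.5), (27,G4,16.5), (28,G1,18.5), (28,G4,18.5), (29,G3,20)
Step 2: Sum ranks within each group.
R_1 = 49 (n_1 = 5)
R_2 = 46 (n_2 = 5)
R_3 = 50.5 (n_3 = 5)
R_4 = 64.5 (n_4 = 5)
Step 3: H = 12/(N(N+1)) * sum(R_i^2/n_i) - 3(N+1)
     = 12/(20*21) * (49^2/5 + 46^2/5 + 50.5^2/5 + 64.5^2/5) - 3*21
     = 0.028571 * 2245.5 - 63
     = 1.157143.
Step 4: Ties present; correction factor C = 1 - 48/(20^3 - 20) = 0.993985. Corrected H = 1.157143 / 0.993985 = 1.164145.
Step 5: Under H0, H ~ chi^2(3); p-value = 0.761616.
Step 6: alpha = 0.05. fail to reject H0.

H = 1.1641, df = 3, p = 0.761616, fail to reject H0.


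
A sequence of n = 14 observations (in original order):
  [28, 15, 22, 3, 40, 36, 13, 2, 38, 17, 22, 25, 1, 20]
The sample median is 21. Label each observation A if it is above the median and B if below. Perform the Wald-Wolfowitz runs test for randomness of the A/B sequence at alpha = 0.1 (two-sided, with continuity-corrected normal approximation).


Step 1: Compute median = 21; label A = above, B = below.
Labels in order: ABABAABBABAABB  (n_A = 7, n_B = 7)
Step 2: Count runs R = 10.
Step 3: Under H0 (random ordering), E[R] = 2*n_A*n_B/(n_A+n_B) + 1 = 2*7*7/14 + 1 = 8.0000.
        Var[R] = 2*n_A*n_B*(2*n_A*n_B - n_A - n_B) / ((n_A+n_B)^2 * (n_A+n_B-1)) = 8232/2548 = 3.2308.
        SD[R] = 1.7974.
Step 4: Continuity-corrected z = (R - 0.5 - E[R]) / SD[R] = (10 - 0.5 - 8.0000) / 1.7974 = 0.8345.
Step 5: Two-sided p-value via normal approximation = 2*(1 - Phi(|z|)) = 0.403986.
Step 6: alpha = 0.1. fail to reject H0.

R = 10, z = 0.8345, p = 0.403986, fail to reject H0.


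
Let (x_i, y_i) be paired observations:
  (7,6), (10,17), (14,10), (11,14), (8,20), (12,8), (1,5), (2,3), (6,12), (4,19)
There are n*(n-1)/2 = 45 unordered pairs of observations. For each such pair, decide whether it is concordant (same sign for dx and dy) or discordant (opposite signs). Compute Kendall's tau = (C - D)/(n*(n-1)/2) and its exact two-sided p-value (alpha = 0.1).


Step 1: Enumerate the 45 unordered pairs (i,j) with i<j and classify each by sign(x_j-x_i) * sign(y_j-y_i).
  (1,2):dx=+3,dy=+11->C; (1,3):dx=+7,dy=+4->C; (1,4):dx=+4,dy=+8->C; (1,5):dx=+1,dy=+14->C
  (1,6):dx=+5,dy=+2->C; (1,7):dx=-6,dy=-1->C; (1,8):dx=-5,dy=-3->C; (1,9):dx=-1,dy=+6->D
  (1,10):dx=-3,dy=+13->D; (2,3):dx=+4,dy=-7->D; (2,4):dx=+1,dy=-3->D; (2,5):dx=-2,dy=+3->D
  (2,6):dx=+2,dy=-9->D; (2,7):dx=-9,dy=-12->C; (2,8):dx=-8,dy=-14->C; (2,9):dx=-4,dy=-5->C
  (2,10):dx=-6,dy=+2->D; (3,4):dx=-3,dy=+4->D; (3,5):dx=-6,dy=+10->D; (3,6):dx=-2,dy=-2->C
  (3,7):dx=-13,dy=-5->C; (3,8):dx=-12,dy=-7->C; (3,9):dx=-8,dy=+2->D; (3,10):dx=-10,dy=+9->D
  (4,5):dx=-3,dy=+6->D; (4,6):dx=+1,dy=-6->D; (4,7):dx=-10,dy=-9->C; (4,8):dx=-9,dy=-11->C
  (4,9):dx=-5,dy=-2->C; (4,10):dx=-7,dy=+5->D; (5,6):dx=+4,dy=-12->D; (5,7):dx=-7,dy=-15->C
  (5,8):dx=-6,dy=-17->C; (5,9):dx=-2,dy=-8->C; (5,10):dx=-4,dy=-1->C; (6,7):dx=-11,dy=-3->C
  (6,8):dx=-10,dy=-5->C; (6,9):dx=-6,dy=+4->D; (6,10):dx=-8,dy=+11->D; (7,8):dx=+1,dy=-2->D
  (7,9):dx=+5,dy=+7->C; (7,10):dx=+3,dy=+14->C; (8,9):dx=+4,dy=+9->C; (8,10):dx=+2,dy=+16->C
  (9,10):dx=-2,dy=+7->D
Step 2: C = 26, D = 19, total pairs = 45.
Step 3: tau = (C - D)/(n(n-1)/2) = (26 - 19)/45 = 0.155556.
Step 4: Exact two-sided p-value (enumerate n! = 3628800 permutations of y under H0): p = 0.600654.
Step 5: alpha = 0.1. fail to reject H0.

tau_b = 0.1556 (C=26, D=19), p = 0.600654, fail to reject H0.


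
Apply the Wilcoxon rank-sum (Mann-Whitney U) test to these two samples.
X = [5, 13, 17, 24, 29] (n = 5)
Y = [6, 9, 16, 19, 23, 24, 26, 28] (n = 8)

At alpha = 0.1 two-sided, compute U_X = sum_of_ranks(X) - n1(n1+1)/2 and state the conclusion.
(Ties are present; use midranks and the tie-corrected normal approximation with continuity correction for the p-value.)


Step 1: Combine and sort all 13 observations; assign midranks.
sorted (value, group): (5,X), (6,Y), (9,Y), (13,X), (16,Y), (17,X), (19,Y), (23,Y), (24,X), (24,Y), (26,Y), (28,Y), (29,X)
ranks: 5->1, 6->2, 9->3, 13->4, 16->5, 17->6, 19->7, 23->8, 24->9.5, 24->9.5, 26->11, 28->12, 29->13
Step 2: Rank sum for X: R1 = 1 + 4 + 6 + 9.5 + 13 = 33.5.
Step 3: U_X = R1 - n1(n1+1)/2 = 33.5 - 5*6/2 = 33.5 - 15 = 18.5.
       U_Y = n1*n2 - U_X = 40 - 18.5 = 21.5.
Step 4: Ties are present, so use the tie-corrected normal approximation (with continuity correction) for the p-value.
Step 5: p-value = 0.883458; compare to alpha = 0.1. fail to reject H0.

U_X = 18.5, p = 0.883458, fail to reject H0 at alpha = 0.1.


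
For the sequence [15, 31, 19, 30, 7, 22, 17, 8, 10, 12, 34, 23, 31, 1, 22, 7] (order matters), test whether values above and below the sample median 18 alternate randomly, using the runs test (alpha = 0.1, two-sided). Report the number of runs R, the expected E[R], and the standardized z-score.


Step 1: Compute median = 18; label A = above, B = below.
Labels in order: BAAABABBBBAAABAB  (n_A = 8, n_B = 8)
Step 2: Count runs R = 9.
Step 3: Under H0 (random ordering), E[R] = 2*n_A*n_B/(n_A+n_B) + 1 = 2*8*8/16 + 1 = 9.0000.
        Var[R] = 2*n_A*n_B*(2*n_A*n_B - n_A - n_B) / ((n_A+n_B)^2 * (n_A+n_B-1)) = 14336/3840 = 3.7333.
        SD[R] = 1.9322.
Step 4: R = E[R], so z = 0 with no continuity correction.
Step 5: Two-sided p-value via normal approximation = 2*(1 - Phi(|z|)) = 1.000000.
Step 6: alpha = 0.1. fail to reject H0.

R = 9, z = 0.0000, p = 1.000000, fail to reject H0.


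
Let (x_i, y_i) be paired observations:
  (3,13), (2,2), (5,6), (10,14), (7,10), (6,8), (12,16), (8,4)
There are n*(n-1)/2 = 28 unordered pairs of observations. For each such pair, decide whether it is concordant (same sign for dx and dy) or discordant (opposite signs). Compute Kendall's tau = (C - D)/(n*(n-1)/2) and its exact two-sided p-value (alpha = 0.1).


Step 1: Enumerate the 28 unordered pairs (i,j) with i<j and classify each by sign(x_j-x_i) * sign(y_j-y_i).
  (1,2):dx=-1,dy=-11->C; (1,3):dx=+2,dy=-7->D; (1,4):dx=+7,dy=+1->C; (1,5):dx=+4,dy=-3->D
  (1,6):dx=+3,dy=-5->D; (1,7):dx=+9,dy=+3->C; (1,8):dx=+5,dy=-9->D; (2,3):dx=+3,dy=+4->C
  (2,4):dx=+8,dy=+12->C; (2,5):dx=+5,dy=+8->C; (2,6):dx=+4,dy=+6->C; (2,7):dx=+10,dy=+14->C
  (2,8):dx=+6,dy=+2->C; (3,4):dx=+5,dy=+8->C; (3,5):dx=+2,dy=+4->C; (3,6):dx=+1,dy=+2->C
  (3,7):dx=+7,dy=+10->C; (3,8):dx=+3,dy=-2->D; (4,5):dx=-3,dy=-4->C; (4,6):dx=-4,dy=-6->C
  (4,7):dx=+2,dy=+2->C; (4,8):dx=-2,dy=-10->C; (5,6):dx=-1,dy=-2->C; (5,7):dx=+5,dy=+6->C
  (5,8):dx=+1,dy=-6->D; (6,7):dx=+6,dy=+8->C; (6,8):dx=+2,dy=-4->D; (7,8):dx=-4,dy=-12->C
Step 2: C = 21, D = 7, total pairs = 28.
Step 3: tau = (C - D)/(n(n-1)/2) = (21 - 7)/28 = 0.500000.
Step 4: Exact two-sided p-value (enumerate n! = 40320 permutations of y under H0): p = 0.108681.
Step 5: alpha = 0.1. fail to reject H0.

tau_b = 0.5000 (C=21, D=7), p = 0.108681, fail to reject H0.


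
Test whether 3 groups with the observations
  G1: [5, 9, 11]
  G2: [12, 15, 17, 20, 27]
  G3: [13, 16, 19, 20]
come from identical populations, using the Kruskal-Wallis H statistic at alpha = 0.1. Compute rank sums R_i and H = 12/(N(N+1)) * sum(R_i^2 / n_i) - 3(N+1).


Step 1: Combine all N = 12 observations and assign midranks.
sorted (value, group, rank): (5,G1,1), (9,G1,2), (11,G1,3), (12,G2,4), (13,G3,5), (15,G2,6), (16,G3,7), (17,G2,8), (19,G3,9), (20,G2,10.5), (20,G3,10.5), (27,G2,12)
Step 2: Sum ranks within each group.
R_1 = 6 (n_1 = 3)
R_2 = 40.5 (n_2 = 5)
R_3 = 31.5 (n_3 = 4)
Step 3: H = 12/(N(N+1)) * sum(R_i^2/n_i) - 3(N+1)
     = 12/(12*13) * (6^2/3 + 40.5^2/5 + 31.5^2/4) - 3*13
     = 0.076923 * 588.112 - 39
     = 6.239423.
Step 4: Ties present; correction factor C = 1 - 6/(12^3 - 12) = 0.996503. Corrected H = 6.239423 / 0.996503 = 6.261316.
Step 5: Under H0, H ~ chi^2(2); p-value = 0.043689.
Step 6: alpha = 0.1. reject H0.

H = 6.2613, df = 2, p = 0.043689, reject H0.


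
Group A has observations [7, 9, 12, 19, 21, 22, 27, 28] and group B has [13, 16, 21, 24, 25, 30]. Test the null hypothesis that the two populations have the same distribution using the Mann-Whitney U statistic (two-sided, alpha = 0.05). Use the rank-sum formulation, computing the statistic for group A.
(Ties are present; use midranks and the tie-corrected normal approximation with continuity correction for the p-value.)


Step 1: Combine and sort all 14 observations; assign midranks.
sorted (value, group): (7,X), (9,X), (12,X), (13,Y), (16,Y), (19,X), (21,X), (21,Y), (22,X), (24,Y), (25,Y), (27,X), (28,X), (30,Y)
ranks: 7->1, 9->2, 12->3, 13->4, 16->5, 19->6, 21->7.5, 21->7.5, 22->9, 24->10, 25->11, 27->12, 28->13, 30->14
Step 2: Rank sum for X: R1 = 1 + 2 + 3 + 6 + 7.5 + 9 + 12 + 13 = 53.5.
Step 3: U_X = R1 - n1(n1+1)/2 = 53.5 - 8*9/2 = 53.5 - 36 = 17.5.
       U_Y = n1*n2 - U_X = 48 - 17.5 = 30.5.
Step 4: Ties are present, so use the tie-corrected normal approximation (with continuity correction) for the p-value.
Step 5: p-value = 0.438074; compare to alpha = 0.05. fail to reject H0.

U_X = 17.5, p = 0.438074, fail to reject H0 at alpha = 0.05.


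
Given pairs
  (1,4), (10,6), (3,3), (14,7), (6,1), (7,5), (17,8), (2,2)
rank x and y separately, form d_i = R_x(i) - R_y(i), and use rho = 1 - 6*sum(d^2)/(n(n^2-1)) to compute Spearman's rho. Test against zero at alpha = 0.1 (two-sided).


Step 1: Rank x and y separately (midranks; no ties here).
rank(x): 1->1, 10->6, 3->3, 14->7, 6->4, 7->5, 17->8, 2->2
rank(y): 4->4, 6->6, 3->3, 7->7, 1->1, 5->5, 8->8, 2->2
Step 2: d_i = R_x(i) - R_y(i); compute d_i^2.
  (1-4)^2=9, (6-6)^2=0, (3-3)^2=0, (7-7)^2=0, (4-1)^2=9, (5-5)^2=0, (8-8)^2=0, (2-2)^2=0
sum(d^2) = 18.
Step 3: rho = 1 - 6*18 / (8*(8^2 - 1)) = 1 - 108/504 = 0.785714.
Step 4: Under H0, t = rho * sqrt((n-2)/(1-rho^2)) = 3.1113 ~ t(6).
Step 5: Two-sided p-value from the t-distribution with 6 df = 0.020815.
Step 6: alpha = 0.1. reject H0.

rho = 0.7857, p = 0.020815, reject H0 at alpha = 0.1.


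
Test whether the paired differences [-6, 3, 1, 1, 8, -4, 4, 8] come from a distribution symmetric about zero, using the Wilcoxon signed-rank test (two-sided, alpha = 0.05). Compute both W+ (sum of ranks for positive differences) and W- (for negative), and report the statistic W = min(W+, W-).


Step 1: Drop any zero differences (none here) and take |d_i|.
|d| = [6, 3, 1, 1, 8, 4, 4, 8]
Step 2: Midrank |d_i| (ties get averaged ranks).
ranks: |6|->6, |3|->3, |1|->1.5, |1|->1.5, |8|->7.5, |4|->4.5, |4|->4.5, |8|->7.5
Step 3: Attach original signs; sum ranks with positive sign and with negative sign.
W+ = 3 + 1.5 + 1.5 + 7.5 + 4.5 + 7.5 = 25.5
W- = 6 + 4.5 = 10.5
(Check: W+ + W- = 36 should equal n(n+1)/2 = 36.)
Step 4: Test statistic W = min(W+, W-) = 10.5.
Step 5: Ties in |d|, so use the tie-corrected normal approximation.
        E[W] = n(n+1)/4 = 8*9/4 = 18.
        Tie groups: |d|=1 (t=2), |d|=4 (t=2), |d|=8 (t=2); sum(t^3 - t) = 18.
        Var[W] = n(n+1)(2n+1)/24 - sum(t^3-t)/48 = 1224/24 - 18/48 = 50.625.
        z = (W - E[W]) / sqrt(Var[W]) = (10.5 - 18) / 7.1151 = -1.0541.
        Two-sided p = 2*Phi(z) = 0.291841.
Step 6: alpha = 0.05. fail to reject H0.

W+ = 25.5, W- = 10.5, W = min = 10.5, p = 0.291841, fail to reject H0.


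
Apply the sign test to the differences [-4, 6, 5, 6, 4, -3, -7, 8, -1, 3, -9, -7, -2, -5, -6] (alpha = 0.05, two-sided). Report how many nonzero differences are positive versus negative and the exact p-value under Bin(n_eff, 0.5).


Step 1: Discard zero differences. Original n = 15; n_eff = number of nonzero differences = 15.
Nonzero differences (with sign): -4, +6, +5, +6, +4, -3, -7, +8, -1, +3, -9, -7, -2, -5, -6
Step 2: Count signs: positive = 6, negative = 9.
Step 3: Under H0: P(positive) = 0.5, so the number of positives S ~ Bin(15, 0.5).
Step 4: Two-sided exact p-value = sum of Bin(15,0.5) probabilities at or below the observed probability = 0.607239.
Step 5: alpha = 0.05. fail to reject H0.

n_eff = 15, pos = 6, neg = 9, p = 0.607239, fail to reject H0.


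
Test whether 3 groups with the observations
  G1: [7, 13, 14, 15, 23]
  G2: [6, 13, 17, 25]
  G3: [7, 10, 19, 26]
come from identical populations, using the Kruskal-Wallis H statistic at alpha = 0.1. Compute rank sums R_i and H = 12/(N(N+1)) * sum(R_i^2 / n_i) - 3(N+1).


Step 1: Combine all N = 13 observations and assign midranks.
sorted (value, group, rank): (6,G2,1), (7,G1,2.5), (7,G3,2.5), (10,G3,4), (13,G1,5.5), (13,G2,5.5), (14,G1,7), (15,G1,8), (17,G2,9), (19,G3,10), (23,G1,11), (25,G2,12), (26,G3,13)
Step 2: Sum ranks within each group.
R_1 = 34 (n_1 = 5)
R_2 = 27.5 (n_2 = 4)
R_3 = 29.5 (n_3 = 4)
Step 3: H = 12/(N(N+1)) * sum(R_i^2/n_i) - 3(N+1)
     = 12/(13*14) * (34^2/5 + 27.5^2/4 + 29.5^2/4) - 3*14
     = 0.065934 * 637.825 - 42
     = 0.054396.
Step 4: Ties present; correction factor C = 1 - 12/(13^3 - 13) = 0.994505. Corrected H = 0.054396 / 0.994505 = 0.054696.
Step 5: Under H0, H ~ chi^2(2); p-value = 0.973023.
Step 6: alpha = 0.1. fail to reject H0.

H = 0.0547, df = 2, p = 0.973023, fail to reject H0.


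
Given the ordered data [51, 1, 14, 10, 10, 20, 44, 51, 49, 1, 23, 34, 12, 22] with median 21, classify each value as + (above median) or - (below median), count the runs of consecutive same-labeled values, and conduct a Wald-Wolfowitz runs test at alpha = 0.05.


Step 1: Compute median = 21; label A = above, B = below.
Labels in order: ABBBBBAAABAABA  (n_A = 7, n_B = 7)
Step 2: Count runs R = 7.
Step 3: Under H0 (random ordering), E[R] = 2*n_A*n_B/(n_A+n_B) + 1 = 2*7*7/14 + 1 = 8.0000.
        Var[R] = 2*n_A*n_B*(2*n_A*n_B - n_A - n_B) / ((n_A+n_B)^2 * (n_A+n_B-1)) = 8232/2548 = 3.2308.
        SD[R] = 1.7974.
Step 4: Continuity-corrected z = (R + 0.5 - E[R]) / SD[R] = (7 + 0.5 - 8.0000) / 1.7974 = -0.2782.
Step 5: Two-sided p-value via normal approximation = 2*(1 - Phi(|z|)) = 0.780879.
Step 6: alpha = 0.05. fail to reject H0.

R = 7, z = -0.2782, p = 0.780879, fail to reject H0.


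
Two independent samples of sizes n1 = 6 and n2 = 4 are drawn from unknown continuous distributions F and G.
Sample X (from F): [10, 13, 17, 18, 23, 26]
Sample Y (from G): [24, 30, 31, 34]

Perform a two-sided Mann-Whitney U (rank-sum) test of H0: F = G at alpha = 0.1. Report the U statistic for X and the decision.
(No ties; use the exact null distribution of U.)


Step 1: Combine and sort all 10 observations; assign midranks.
sorted (value, group): (10,X), (13,X), (17,X), (18,X), (23,X), (24,Y), (26,X), (30,Y), (31,Y), (34,Y)
ranks: 10->1, 13->2, 17->3, 18->4, 23->5, 24->6, 26->7, 30->8, 31->9, 34->10
Step 2: Rank sum for X: R1 = 1 + 2 + 3 + 4 + 5 + 7 = 22.
Step 3: U_X = R1 - n1(n1+1)/2 = 22 - 6*7/2 = 22 - 21 = 1.
       U_Y = n1*n2 - U_X = 24 - 1 = 23.
Step 4: No ties, so the exact null distribution of U (based on enumerating the C(10,6) = 210 equally likely rank assignments) gives the two-sided p-value.
Step 5: p-value = 0.019048; compare to alpha = 0.1. reject H0.

U_X = 1, p = 0.019048, reject H0 at alpha = 0.1.


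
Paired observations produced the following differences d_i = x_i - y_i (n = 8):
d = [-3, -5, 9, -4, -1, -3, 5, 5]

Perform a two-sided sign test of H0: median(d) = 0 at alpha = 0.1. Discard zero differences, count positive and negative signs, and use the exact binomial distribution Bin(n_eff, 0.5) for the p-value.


Step 1: Discard zero differences. Original n = 8; n_eff = number of nonzero differences = 8.
Nonzero differences (with sign): -3, -5, +9, -4, -1, -3, +5, +5
Step 2: Count signs: positive = 3, negative = 5.
Step 3: Under H0: P(positive) = 0.5, so the number of positives S ~ Bin(8, 0.5).
Step 4: Two-sided exact p-value = sum of Bin(8,0.5) probabilities at or below the observed probability = 0.726562.
Step 5: alpha = 0.1. fail to reject H0.

n_eff = 8, pos = 3, neg = 5, p = 0.726562, fail to reject H0.


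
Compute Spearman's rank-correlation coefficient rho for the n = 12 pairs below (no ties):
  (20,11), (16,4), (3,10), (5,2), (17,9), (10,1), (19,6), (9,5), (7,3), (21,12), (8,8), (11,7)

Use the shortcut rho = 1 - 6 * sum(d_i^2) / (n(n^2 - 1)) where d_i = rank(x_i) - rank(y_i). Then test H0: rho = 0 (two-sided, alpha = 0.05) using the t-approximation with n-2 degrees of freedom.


Step 1: Rank x and y separately (midranks; no ties here).
rank(x): 20->11, 16->8, 3->1, 5->2, 17->9, 10->6, 19->10, 9->5, 7->3, 21->12, 8->4, 11->7
rank(y): 11->11, 4->4, 10->10, 2->2, 9->9, 1->1, 6->6, 5->5, 3->3, 12->12, 8->8, 7->7
Step 2: d_i = R_x(i) - R_y(i); compute d_i^2.
  (11-11)^2=0, (8-4)^2=16, (1-10)^2=81, (2-2)^2=0, (9-9)^2=0, (6-1)^2=25, (10-6)^2=16, (5-5)^2=0, (3-3)^2=0, (12-12)^2=0, (4-8)^2=16, (7-7)^2=0
sum(d^2) = 154.
Step 3: rho = 1 - 6*154 / (12*(12^2 - 1)) = 1 - 924/1716 = 0.461538.
Step 4: Under H0, t = rho * sqrt((n-2)/(1-rho^2)) = 1.6452 ~ t(10).
Step 5: Two-sided p-value from the t-distribution with 10 df = 0.130948.
Step 6: alpha = 0.05. fail to reject H0.

rho = 0.4615, p = 0.130948, fail to reject H0 at alpha = 0.05.


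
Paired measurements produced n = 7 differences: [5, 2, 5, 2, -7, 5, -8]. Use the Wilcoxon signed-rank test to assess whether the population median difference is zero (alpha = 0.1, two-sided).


Step 1: Drop any zero differences (none here) and take |d_i|.
|d| = [5, 2, 5, 2, 7, 5, 8]
Step 2: Midrank |d_i| (ties get averaged ranks).
ranks: |5|->4, |2|->1.5, |5|->4, |2|->1.5, |7|->6, |5|->4, |8|->7
Step 3: Attach original signs; sum ranks with positive sign and with negative sign.
W+ = 4 + 1.5 + 4 + 1.5 + 4 = 15
W- = 6 + 7 = 13
(Check: W+ + W- = 28 should equal n(n+1)/2 = 28.)
Step 4: Test statistic W = min(W+, W-) = 13.
Step 5: Ties in |d|, so use the tie-corrected normal approximation.
        E[W] = n(n+1)/4 = 7*8/4 = 14.
        Tie groups: |d|=2 (t=2), |d|=5 (t=3); sum(t^3 - t) = 30.
        Var[W] = n(n+1)(2n+1)/24 - sum(t^3-t)/48 = 840/24 - 30/48 = 34.375.
        z = (W - E[W]) / sqrt(Var[W]) = (13 - 14) / 5.8630 = -0.1706.
        Two-sided p = 2*Phi(z) = 0.864569.
Step 6: alpha = 0.1. fail to reject H0.

W+ = 15, W- = 13, W = min = 13, p = 0.864569, fail to reject H0.


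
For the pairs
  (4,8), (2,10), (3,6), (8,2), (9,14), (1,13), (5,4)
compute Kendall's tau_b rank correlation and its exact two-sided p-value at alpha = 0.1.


Step 1: Enumerate the 21 unordered pairs (i,j) with i<j and classify each by sign(x_j-x_i) * sign(y_j-y_i).
  (1,2):dx=-2,dy=+2->D; (1,3):dx=-1,dy=-2->C; (1,4):dx=+4,dy=-6->D; (1,5):dx=+5,dy=+6->C
  (1,6):dx=-3,dy=+5->D; (1,7):dx=+1,dy=-4->D; (2,3):dx=+1,dy=-4->D; (2,4):dx=+6,dy=-8->D
  (2,5):dx=+7,dy=+4->C; (2,6):dx=-1,dy=+3->D; (2,7):dx=+3,dy=-6->D; (3,4):dx=+5,dy=-4->D
  (3,5):dx=+6,dy=+8->C; (3,6):dx=-2,dy=+7->D; (3,7):dx=+2,dy=-2->D; (4,5):dx=+1,dy=+12->C
  (4,6):dx=-7,dy=+11->D; (4,7):dx=-3,dy=+2->D; (5,6):dx=-8,dy=-1->C; (5,7):dx=-4,dy=-10->C
  (6,7):dx=+4,dy=-9->D
Step 2: C = 7, D = 14, total pairs = 21.
Step 3: tau = (C - D)/(n(n-1)/2) = (7 - 14)/21 = -0.333333.
Step 4: Exact two-sided p-value (enumerate n! = 5040 permutations of y under H0): p = 0.381349.
Step 5: alpha = 0.1. fail to reject H0.

tau_b = -0.3333 (C=7, D=14), p = 0.381349, fail to reject H0.


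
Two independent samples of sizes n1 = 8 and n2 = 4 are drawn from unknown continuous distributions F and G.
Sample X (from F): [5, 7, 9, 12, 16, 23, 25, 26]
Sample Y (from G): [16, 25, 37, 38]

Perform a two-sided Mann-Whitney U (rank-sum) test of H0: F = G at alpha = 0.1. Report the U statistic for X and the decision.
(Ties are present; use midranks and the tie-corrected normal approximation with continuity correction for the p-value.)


Step 1: Combine and sort all 12 observations; assign midranks.
sorted (value, group): (5,X), (7,X), (9,X), (12,X), (16,X), (16,Y), (23,X), (25,X), (25,Y), (26,X), (37,Y), (38,Y)
ranks: 5->1, 7->2, 9->3, 12->4, 16->5.5, 16->5.5, 23->7, 25->8.5, 25->8.5, 26->10, 37->11, 38->12
Step 2: Rank sum for X: R1 = 1 + 2 + 3 + 4 + 5.5 + 7 + 8.5 + 10 = 41.
Step 3: U_X = R1 - n1(n1+1)/2 = 41 - 8*9/2 = 41 - 36 = 5.
       U_Y = n1*n2 - U_X = 32 - 5 = 27.
Step 4: Ties are present, so use the tie-corrected normal approximation (with continuity correction) for the p-value.
Step 5: p-value = 0.073517; compare to alpha = 0.1. reject H0.

U_X = 5, p = 0.073517, reject H0 at alpha = 0.1.


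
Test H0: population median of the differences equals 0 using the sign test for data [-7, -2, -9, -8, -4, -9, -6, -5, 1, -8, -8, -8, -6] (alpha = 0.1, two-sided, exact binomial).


Step 1: Discard zero differences. Original n = 13; n_eff = number of nonzero differences = 13.
Nonzero differences (with sign): -7, -2, -9, -8, -4, -9, -6, -5, +1, -8, -8, -8, -6
Step 2: Count signs: positive = 1, negative = 12.
Step 3: Under H0: P(positive) = 0.5, so the number of positives S ~ Bin(13, 0.5).
Step 4: Two-sided exact p-value = sum of Bin(13,0.5) probabilities at or below the observed probability = 0.003418.
Step 5: alpha = 0.1. reject H0.

n_eff = 13, pos = 1, neg = 12, p = 0.003418, reject H0.


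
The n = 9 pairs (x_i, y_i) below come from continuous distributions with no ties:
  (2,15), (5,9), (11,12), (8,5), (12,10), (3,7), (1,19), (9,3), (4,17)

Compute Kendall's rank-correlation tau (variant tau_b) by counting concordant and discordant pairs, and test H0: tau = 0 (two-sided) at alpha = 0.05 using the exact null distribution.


Step 1: Enumerate the 36 unordered pairs (i,j) with i<j and classify each by sign(x_j-x_i) * sign(y_j-y_i).
  (1,2):dx=+3,dy=-6->D; (1,3):dx=+9,dy=-3->D; (1,4):dx=+6,dy=-10->D; (1,5):dx=+10,dy=-5->D
  (1,6):dx=+1,dy=-8->D; (1,7):dx=-1,dy=+4->D; (1,8):dx=+7,dy=-12->D; (1,9):dx=+2,dy=+2->C
  (2,3):dx=+6,dy=+3->C; (2,4):dx=+3,dy=-4->D; (2,5):dx=+7,dy=+1->C; (2,6):dx=-2,dy=-2->C
  (2,7):dx=-4,dy=+10->D; (2,8):dx=+4,dy=-6->D; (2,9):dx=-1,dy=+8->D; (3,4):dx=-3,dy=-7->C
  (3,5):dx=+1,dy=-2->D; (3,6):dx=-8,dy=-5->C; (3,7):dx=-10,dy=+7->D; (3,8):dx=-2,dy=-9->C
  (3,9):dx=-7,dy=+5->D; (4,5):dx=+4,dy=+5->C; (4,6):dx=-5,dy=+2->D; (4,7):dx=-7,dy=+14->D
  (4,8):dx=+1,dy=-2->D; (4,9):dx=-4,dy=+12->D; (5,6):dx=-9,dy=-3->C; (5,7):dx=-11,dy=+9->D
  (5,8):dx=-3,dy=-7->C; (5,9):dx=-8,dy=+7->D; (6,7):dx=-2,dy=+12->D; (6,8):dx=+6,dy=-4->D
  (6,9):dx=+1,dy=+10->C; (7,8):dx=+8,dy=-16->D; (7,9):dx=+3,dy=-2->D; (8,9):dx=-5,dy=+14->D
Step 2: C = 11, D = 25, total pairs = 36.
Step 3: tau = (C - D)/(n(n-1)/2) = (11 - 25)/36 = -0.388889.
Step 4: Exact two-sided p-value (enumerate n! = 362880 permutations of y under H0): p = 0.180181.
Step 5: alpha = 0.05. fail to reject H0.

tau_b = -0.3889 (C=11, D=25), p = 0.180181, fail to reject H0.


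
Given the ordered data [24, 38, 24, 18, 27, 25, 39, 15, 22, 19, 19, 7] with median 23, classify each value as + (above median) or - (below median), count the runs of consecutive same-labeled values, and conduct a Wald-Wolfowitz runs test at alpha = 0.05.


Step 1: Compute median = 23; label A = above, B = below.
Labels in order: AAABAAABBBBB  (n_A = 6, n_B = 6)
Step 2: Count runs R = 4.
Step 3: Under H0 (random ordering), E[R] = 2*n_A*n_B/(n_A+n_B) + 1 = 2*6*6/12 + 1 = 7.0000.
        Var[R] = 2*n_A*n_B*(2*n_A*n_B - n_A - n_B) / ((n_A+n_B)^2 * (n_A+n_B-1)) = 4320/1584 = 2.7273.
        SD[R] = 1.6514.
Step 4: Continuity-corrected z = (R + 0.5 - E[R]) / SD[R] = (4 + 0.5 - 7.0000) / 1.6514 = -1.5138.
Step 5: Two-sided p-value via normal approximation = 2*(1 - Phi(|z|)) = 0.130070.
Step 6: alpha = 0.05. fail to reject H0.

R = 4, z = -1.5138, p = 0.130070, fail to reject H0.


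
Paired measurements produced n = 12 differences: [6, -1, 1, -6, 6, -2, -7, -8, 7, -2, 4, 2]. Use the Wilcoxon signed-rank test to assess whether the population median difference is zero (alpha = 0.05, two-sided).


Step 1: Drop any zero differences (none here) and take |d_i|.
|d| = [6, 1, 1, 6, 6, 2, 7, 8, 7, 2, 4, 2]
Step 2: Midrank |d_i| (ties get averaged ranks).
ranks: |6|->8, |1|->1.5, |1|->1.5, |6|->8, |6|->8, |2|->4, |7|->10.5, |8|->12, |7|->10.5, |2|->4, |4|->6, |2|->4
Step 3: Attach original signs; sum ranks with positive sign and with negative sign.
W+ = 8 + 1.5 + 8 + 10.5 + 6 + 4 = 38
W- = 1.5 + 8 + 4 + 10.5 + 12 + 4 = 40
(Check: W+ + W- = 78 should equal n(n+1)/2 = 78.)
Step 4: Test statistic W = min(W+, W-) = 38.
Step 5: Ties in |d|, so use the tie-corrected normal approximation.
        E[W] = n(n+1)/4 = 12*13/4 = 39.
        Tie groups: |d|=1 (t=2), |d|=2 (t=3), |d|=6 (t=3), |d|=7 (t=2); sum(t^3 - t) = 60.
        Var[W] = n(n+1)(2n+1)/24 - sum(t^3-t)/48 = 3900/24 - 60/48 = 161.25.
        z = (W - E[W]) / sqrt(Var[W]) = (38 - 39) / 12.6984 = -0.0787.
        Two-sided p = 2*Phi(z) = 0.937232.
Step 6: alpha = 0.05. fail to reject H0.

W+ = 38, W- = 40, W = min = 38, p = 0.937232, fail to reject H0.


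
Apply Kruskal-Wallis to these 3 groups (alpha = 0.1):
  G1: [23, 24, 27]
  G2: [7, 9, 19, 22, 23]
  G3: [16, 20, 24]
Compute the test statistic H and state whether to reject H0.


Step 1: Combine all N = 11 observations and assign midranks.
sorted (value, group, rank): (7,G2,1), (9,G2,2), (16,G3,3), (19,G2,4), (20,G3,5), (22,G2,6), (23,G1,7.5), (23,G2,7.5), (24,G1,9.5), (24,G3,9.5), (27,G1,11)
Step 2: Sum ranks within each group.
R_1 = 28 (n_1 = 3)
R_2 = 20.5 (n_2 = 5)
R_3 = 17.5 (n_3 = 3)
Step 3: H = 12/(N(N+1)) * sum(R_i^2/n_i) - 3(N+1)
     = 12/(11*12) * (28^2/3 + 20.5^2/5 + 17.5^2/3) - 3*12
     = 0.090909 * 447.467 - 36
     = 4.678788.
Step 4: Ties present; correction factor C = 1 - 12/(11^3 - 11) = 0.990909. Corrected H = 4.678788 / 0.990909 = 4.721713.
Step 5: Under H0, H ~ chi^2(2); p-value = 0.094339.
Step 6: alpha = 0.1. reject H0.

H = 4.7217, df = 2, p = 0.094339, reject H0.


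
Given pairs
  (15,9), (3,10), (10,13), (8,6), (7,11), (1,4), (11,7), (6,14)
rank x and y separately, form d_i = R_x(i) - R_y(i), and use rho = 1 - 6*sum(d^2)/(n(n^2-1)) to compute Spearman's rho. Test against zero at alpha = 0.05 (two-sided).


Step 1: Rank x and y separately (midranks; no ties here).
rank(x): 15->8, 3->2, 10->6, 8->5, 7->4, 1->1, 11->7, 6->3
rank(y): 9->4, 10->5, 13->7, 6->2, 11->6, 4->1, 7->3, 14->8
Step 2: d_i = R_x(i) - R_y(i); compute d_i^2.
  (8-4)^2=16, (2-5)^2=9, (6-7)^2=1, (5-2)^2=9, (4-6)^2=4, (1-1)^2=0, (7-3)^2=16, (3-8)^2=25
sum(d^2) = 80.
Step 3: rho = 1 - 6*80 / (8*(8^2 - 1)) = 1 - 480/504 = 0.047619.
Step 4: Under H0, t = rho * sqrt((n-2)/(1-rho^2)) = 0.1168 ~ t(6).
Step 5: Two-sided p-value from the t-distribution with 6 df = 0.910849.
Step 6: alpha = 0.05. fail to reject H0.

rho = 0.0476, p = 0.910849, fail to reject H0 at alpha = 0.05.


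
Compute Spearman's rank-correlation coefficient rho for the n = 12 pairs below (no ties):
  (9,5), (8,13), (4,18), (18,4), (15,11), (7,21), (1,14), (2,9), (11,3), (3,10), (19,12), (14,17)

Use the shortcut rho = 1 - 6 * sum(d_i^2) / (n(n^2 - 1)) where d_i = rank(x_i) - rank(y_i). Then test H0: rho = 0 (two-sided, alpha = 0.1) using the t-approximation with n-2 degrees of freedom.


Step 1: Rank x and y separately (midranks; no ties here).
rank(x): 9->7, 8->6, 4->4, 18->11, 15->10, 7->5, 1->1, 2->2, 11->8, 3->3, 19->12, 14->9
rank(y): 5->3, 13->8, 18->11, 4->2, 11->6, 21->12, 14->9, 9->4, 3->1, 10->5, 12->7, 17->10
Step 2: d_i = R_x(i) - R_y(i); compute d_i^2.
  (7-3)^2=16, (6-8)^2=4, (4-11)^2=49, (11-2)^2=81, (10-6)^2=16, (5-12)^2=49, (1-9)^2=64, (2-4)^2=4, (8-1)^2=49, (3-5)^2=4, (12-7)^2=25, (9-10)^2=1
sum(d^2) = 362.
Step 3: rho = 1 - 6*362 / (12*(12^2 - 1)) = 1 - 2172/1716 = -0.265734.
Step 4: Under H0, t = rho * sqrt((n-2)/(1-rho^2)) = -0.8717 ~ t(10).
Step 5: Two-sided p-value from the t-distribution with 10 df = 0.403833.
Step 6: alpha = 0.1. fail to reject H0.

rho = -0.2657, p = 0.403833, fail to reject H0 at alpha = 0.1.


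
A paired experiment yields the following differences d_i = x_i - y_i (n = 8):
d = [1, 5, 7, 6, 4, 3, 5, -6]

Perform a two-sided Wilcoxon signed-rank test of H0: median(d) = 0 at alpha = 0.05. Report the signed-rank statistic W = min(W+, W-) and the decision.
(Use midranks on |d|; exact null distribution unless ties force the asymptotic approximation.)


Step 1: Drop any zero differences (none here) and take |d_i|.
|d| = [1, 5, 7, 6, 4, 3, 5, 6]
Step 2: Midrank |d_i| (ties get averaged ranks).
ranks: |1|->1, |5|->4.5, |7|->8, |6|->6.5, |4|->3, |3|->2, |5|->4.5, |6|->6.5
Step 3: Attach original signs; sum ranks with positive sign and with negative sign.
W+ = 1 + 4.5 + 8 + 6.5 + 3 + 2 + 4.5 = 29.5
W- = 6.5 = 6.5
(Check: W+ + W- = 36 should equal n(n+1)/2 = 36.)
Step 4: Test statistic W = min(W+, W-) = 6.5.
Step 5: Ties in |d|, so use the tie-corrected normal approximation.
        E[W] = n(n+1)/4 = 8*9/4 = 18.
        Tie groups: |d|=5 (t=2), |d|=6 (t=2); sum(t^3 - t) = 12.
        Var[W] = n(n+1)(2n+1)/24 - sum(t^3-t)/48 = 1224/24 - 12/48 = 50.75.
        z = (W - E[W]) / sqrt(Var[W]) = (6.5 - 18) / 7.1239 = -1.6143.
        Two-sided p = 2*Phi(z) = 0.106466.
Step 6: alpha = 0.05. fail to reject H0.

W+ = 29.5, W- = 6.5, W = min = 6.5, p = 0.106466, fail to reject H0.


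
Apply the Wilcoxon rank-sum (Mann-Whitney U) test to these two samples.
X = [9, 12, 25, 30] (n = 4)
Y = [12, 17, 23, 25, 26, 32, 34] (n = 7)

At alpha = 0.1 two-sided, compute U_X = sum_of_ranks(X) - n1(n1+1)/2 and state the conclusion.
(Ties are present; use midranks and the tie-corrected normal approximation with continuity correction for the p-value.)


Step 1: Combine and sort all 11 observations; assign midranks.
sorted (value, group): (9,X), (12,X), (12,Y), (17,Y), (23,Y), (25,X), (25,Y), (26,Y), (30,X), (32,Y), (34,Y)
ranks: 9->1, 12->2.5, 12->2.5, 17->4, 23->5, 25->6.5, 25->6.5, 26->8, 30->9, 32->10, 34->11
Step 2: Rank sum for X: R1 = 1 + 2.5 + 6.5 + 9 = 19.
Step 3: U_X = R1 - n1(n1+1)/2 = 19 - 4*5/2 = 19 - 10 = 9.
       U_Y = n1*n2 - U_X = 28 - 9 = 19.
Step 4: Ties are present, so use the tie-corrected normal approximation (with continuity correction) for the p-value.
Step 5: p-value = 0.392932; compare to alpha = 0.1. fail to reject H0.

U_X = 9, p = 0.392932, fail to reject H0 at alpha = 0.1.


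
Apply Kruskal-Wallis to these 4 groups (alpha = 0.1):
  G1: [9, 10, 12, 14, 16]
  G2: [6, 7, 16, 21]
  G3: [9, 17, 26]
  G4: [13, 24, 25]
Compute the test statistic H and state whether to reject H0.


Step 1: Combine all N = 15 observations and assign midranks.
sorted (value, group, rank): (6,G2,1), (7,G2,2), (9,G1,3.5), (9,G3,3.5), (10,G1,5), (12,G1,6), (13,G4,7), (14,G1,8), (16,G1,9.5), (16,G2,9.5), (17,G3,11), (21,G2,12), (24,G4,13), (25,G4,14), (26,G3,15)
Step 2: Sum ranks within each group.
R_1 = 32 (n_1 = 5)
R_2 = 24.5 (n_2 = 4)
R_3 = 29.5 (n_3 = 3)
R_4 = 34 (n_4 = 3)
Step 3: H = 12/(N(N+1)) * sum(R_i^2/n_i) - 3(N+1)
     = 12/(15*16) * (32^2/5 + 24.5^2/4 + 29.5^2/3 + 34^2/3) - 3*16
     = 0.050000 * 1030.28 - 48
     = 3.513958.
Step 4: Ties present; correction factor C = 1 - 12/(15^3 - 15) = 0.996429. Corrected H = 3.513958 / 0.996429 = 3.526553.
Step 5: Under H0, H ~ chi^2(3); p-value = 0.317335.
Step 6: alpha = 0.1. fail to reject H0.

H = 3.5266, df = 3, p = 0.317335, fail to reject H0.


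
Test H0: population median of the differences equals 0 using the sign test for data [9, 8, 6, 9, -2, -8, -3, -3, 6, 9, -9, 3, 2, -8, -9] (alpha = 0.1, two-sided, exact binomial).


Step 1: Discard zero differences. Original n = 15; n_eff = number of nonzero differences = 15.
Nonzero differences (with sign): +9, +8, +6, +9, -2, -8, -3, -3, +6, +9, -9, +3, +2, -8, -9
Step 2: Count signs: positive = 8, negative = 7.
Step 3: Under H0: P(positive) = 0.5, so the number of positives S ~ Bin(15, 0.5).
Step 4: Two-sided exact p-value = sum of Bin(15,0.5) probabilities at or below the observed probability = 1.000000.
Step 5: alpha = 0.1. fail to reject H0.

n_eff = 15, pos = 8, neg = 7, p = 1.000000, fail to reject H0.


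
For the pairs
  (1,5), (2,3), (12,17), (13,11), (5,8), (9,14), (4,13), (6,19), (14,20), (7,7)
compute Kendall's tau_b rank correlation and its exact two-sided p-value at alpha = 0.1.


Step 1: Enumerate the 45 unordered pairs (i,j) with i<j and classify each by sign(x_j-x_i) * sign(y_j-y_i).
  (1,2):dx=+1,dy=-2->D; (1,3):dx=+11,dy=+12->C; (1,4):dx=+12,dy=+6->C; (1,5):dx=+4,dy=+3->C
  (1,6):dx=+8,dy=+9->C; (1,7):dx=+3,dy=+8->C; (1,8):dx=+5,dy=+14->C; (1,9):dx=+13,dy=+15->C
  (1,10):dx=+6,dy=+2->C; (2,3):dx=+10,dy=+14->C; (2,4):dx=+11,dy=+8->C; (2,5):dx=+3,dy=+5->C
  (2,6):dx=+7,dy=+11->C; (2,7):dx=+2,dy=+10->C; (2,8):dx=+4,dy=+16->C; (2,9):dx=+12,dy=+17->C
  (2,10):dx=+5,dy=+4->C; (3,4):dx=+1,dy=-6->D; (3,5):dx=-7,dy=-9->C; (3,6):dx=-3,dy=-3->C
  (3,7):dx=-8,dy=-4->C; (3,8):dx=-6,dy=+2->D; (3,9):dx=+2,dy=+3->C; (3,10):dx=-5,dy=-10->C
  (4,5):dx=-8,dy=-3->C; (4,6):dx=-4,dy=+3->D; (4,7):dx=-9,dy=+2->D; (4,8):dx=-7,dy=+8->D
  (4,9):dx=+1,dy=+9->C; (4,10):dx=-6,dy=-4->C; (5,6):dx=+4,dy=+6->C; (5,7):dx=-1,dy=+5->D
  (5,8):dx=+1,dy=+11->C; (5,9):dx=+9,dy=+12->C; (5,10):dx=+2,dy=-1->D; (6,7):dx=-5,dy=-1->C
  (6,8):dx=-3,dy=+5->D; (6,9):dx=+5,dy=+6->C; (6,10):dx=-2,dy=-7->C; (7,8):dx=+2,dy=+6->C
  (7,9):dx=+10,dy=+7->C; (7,10):dx=+3,dy=-6->D; (8,9):dx=+8,dy=+1->C; (8,10):dx=+1,dy=-12->D
  (9,10):dx=-7,dy=-13->C
Step 2: C = 34, D = 11, total pairs = 45.
Step 3: tau = (C - D)/(n(n-1)/2) = (34 - 11)/45 = 0.511111.
Step 4: Exact two-sided p-value (enumerate n! = 3628800 permutations of y under H0): p = 0.046623.
Step 5: alpha = 0.1. reject H0.

tau_b = 0.5111 (C=34, D=11), p = 0.046623, reject H0.
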